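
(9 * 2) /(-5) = -18 /5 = -3.60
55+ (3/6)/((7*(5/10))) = 386/7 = 55.14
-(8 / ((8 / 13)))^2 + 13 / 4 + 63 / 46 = -15123 / 92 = -164.38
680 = 680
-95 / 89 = -1.07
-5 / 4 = -1.25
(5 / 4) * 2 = 5 / 2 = 2.50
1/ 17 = 0.06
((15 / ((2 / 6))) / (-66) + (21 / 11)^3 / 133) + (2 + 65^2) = 213761367 / 50578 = 4226.37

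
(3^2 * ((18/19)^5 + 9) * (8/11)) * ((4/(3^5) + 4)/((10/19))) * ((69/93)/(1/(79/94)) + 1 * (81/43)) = 17339168322464/14180865897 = 1222.72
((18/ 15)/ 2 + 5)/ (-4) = -7/ 5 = -1.40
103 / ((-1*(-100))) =103 / 100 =1.03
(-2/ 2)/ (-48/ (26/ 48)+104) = -0.06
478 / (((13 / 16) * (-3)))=-7648 / 39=-196.10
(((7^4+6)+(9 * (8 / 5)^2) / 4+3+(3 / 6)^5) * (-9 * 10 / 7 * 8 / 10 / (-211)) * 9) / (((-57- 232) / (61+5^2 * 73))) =-147620306439 / 21342650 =-6916.68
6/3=2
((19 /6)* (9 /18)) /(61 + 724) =0.00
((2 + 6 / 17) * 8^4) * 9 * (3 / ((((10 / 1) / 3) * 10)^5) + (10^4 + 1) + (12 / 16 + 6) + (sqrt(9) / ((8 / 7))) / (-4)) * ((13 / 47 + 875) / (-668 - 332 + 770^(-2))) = -551334152297103435676416 / 725684894609375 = -759743183.84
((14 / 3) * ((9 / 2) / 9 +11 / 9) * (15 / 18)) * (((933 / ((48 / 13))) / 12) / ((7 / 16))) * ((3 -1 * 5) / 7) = -626665 / 6804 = -92.10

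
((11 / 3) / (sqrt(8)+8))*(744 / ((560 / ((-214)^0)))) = 341 / 490 -341*sqrt(2) / 1960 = 0.45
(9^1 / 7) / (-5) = -9 / 35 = -0.26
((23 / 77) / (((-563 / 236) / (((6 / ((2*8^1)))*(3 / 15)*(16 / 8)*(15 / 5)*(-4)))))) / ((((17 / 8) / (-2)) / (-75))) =11724480 / 736967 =15.91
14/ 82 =7/ 41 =0.17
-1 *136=-136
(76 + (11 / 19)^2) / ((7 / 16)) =440912 / 2527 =174.48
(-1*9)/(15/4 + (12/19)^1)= -76/37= -2.05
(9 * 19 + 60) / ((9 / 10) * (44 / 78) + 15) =715 / 48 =14.90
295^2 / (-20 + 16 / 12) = -261075 / 56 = -4662.05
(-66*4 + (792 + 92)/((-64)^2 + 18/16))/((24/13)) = -14049841/98331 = -142.88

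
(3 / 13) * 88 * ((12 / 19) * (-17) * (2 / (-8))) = 13464 / 247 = 54.51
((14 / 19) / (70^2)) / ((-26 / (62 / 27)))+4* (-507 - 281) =-7357240831 / 2334150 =-3152.00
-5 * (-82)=410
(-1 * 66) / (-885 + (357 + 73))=66 / 455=0.15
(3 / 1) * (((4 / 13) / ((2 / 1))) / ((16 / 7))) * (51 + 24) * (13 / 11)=1575 / 88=17.90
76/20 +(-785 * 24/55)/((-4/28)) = 132089/55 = 2401.62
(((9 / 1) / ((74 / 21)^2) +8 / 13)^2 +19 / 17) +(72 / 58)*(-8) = -17531950475355 / 2498391552592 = -7.02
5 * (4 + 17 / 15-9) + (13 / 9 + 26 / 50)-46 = -14258 / 225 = -63.37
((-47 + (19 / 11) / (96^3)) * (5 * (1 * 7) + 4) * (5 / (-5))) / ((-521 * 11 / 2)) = -5946310409 / 9295773696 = -0.64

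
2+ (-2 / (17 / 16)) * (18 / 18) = 2 / 17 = 0.12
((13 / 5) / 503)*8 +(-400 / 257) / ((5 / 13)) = -2588872 / 646355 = -4.01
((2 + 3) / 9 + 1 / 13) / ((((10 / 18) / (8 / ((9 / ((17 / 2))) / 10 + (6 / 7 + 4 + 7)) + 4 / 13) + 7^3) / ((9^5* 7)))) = 1381815569232 / 1815965411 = 760.93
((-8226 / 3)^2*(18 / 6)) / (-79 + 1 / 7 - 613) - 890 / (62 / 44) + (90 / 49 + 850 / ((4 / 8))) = -231961553226 / 7356517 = -31531.44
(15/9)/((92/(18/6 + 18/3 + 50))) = 295/276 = 1.07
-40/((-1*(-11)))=-3.64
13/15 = 0.87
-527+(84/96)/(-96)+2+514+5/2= -6535/768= -8.51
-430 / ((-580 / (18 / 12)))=129 / 116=1.11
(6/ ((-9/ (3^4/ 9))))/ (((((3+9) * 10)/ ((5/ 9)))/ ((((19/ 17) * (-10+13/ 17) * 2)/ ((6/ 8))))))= 5966/ 7803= 0.76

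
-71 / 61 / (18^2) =-71 / 19764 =-0.00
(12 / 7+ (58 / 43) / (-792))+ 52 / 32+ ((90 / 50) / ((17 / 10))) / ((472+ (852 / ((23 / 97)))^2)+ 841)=92393082756863237 / 27682634569883832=3.34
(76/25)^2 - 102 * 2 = -121724/625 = -194.76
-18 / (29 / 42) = -756 / 29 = -26.07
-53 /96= -0.55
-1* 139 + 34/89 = -12337/89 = -138.62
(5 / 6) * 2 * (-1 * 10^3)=-5000 / 3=-1666.67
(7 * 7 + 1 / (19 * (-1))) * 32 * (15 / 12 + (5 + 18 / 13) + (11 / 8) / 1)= 3485640 / 247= 14111.90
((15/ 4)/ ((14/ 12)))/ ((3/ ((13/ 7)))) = 195/ 98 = 1.99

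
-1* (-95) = 95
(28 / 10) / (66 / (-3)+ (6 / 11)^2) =-847 / 6565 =-0.13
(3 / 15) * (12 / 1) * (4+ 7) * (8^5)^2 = 141733920768 / 5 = 28346784153.60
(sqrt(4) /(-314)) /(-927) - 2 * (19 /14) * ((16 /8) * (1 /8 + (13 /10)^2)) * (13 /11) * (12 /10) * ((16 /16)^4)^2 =-3558863417 /254693250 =-13.97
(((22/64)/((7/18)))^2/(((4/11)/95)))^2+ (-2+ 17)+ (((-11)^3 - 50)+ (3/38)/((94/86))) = 40300.02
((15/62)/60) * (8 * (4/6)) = 2/93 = 0.02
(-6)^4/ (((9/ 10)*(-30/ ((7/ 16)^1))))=-21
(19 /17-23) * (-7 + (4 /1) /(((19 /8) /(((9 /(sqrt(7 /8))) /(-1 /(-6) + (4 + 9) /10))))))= 2604 /17-1607040 * sqrt(14) /24871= -88.59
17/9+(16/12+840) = 7589/9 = 843.22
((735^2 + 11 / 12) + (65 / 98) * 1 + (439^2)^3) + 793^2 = 4208859686197576709 / 588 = 7157924636390436.58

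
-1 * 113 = -113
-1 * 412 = -412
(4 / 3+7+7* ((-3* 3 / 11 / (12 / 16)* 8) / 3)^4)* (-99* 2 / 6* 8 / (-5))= 179088968 / 6655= 26910.44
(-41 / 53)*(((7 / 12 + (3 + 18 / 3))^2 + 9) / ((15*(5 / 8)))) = -595361 / 71550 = -8.32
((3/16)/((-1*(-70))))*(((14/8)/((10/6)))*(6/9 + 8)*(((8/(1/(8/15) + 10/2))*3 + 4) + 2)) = 10179/44000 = 0.23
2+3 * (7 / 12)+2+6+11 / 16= 199 / 16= 12.44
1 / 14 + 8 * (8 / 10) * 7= 3141 / 70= 44.87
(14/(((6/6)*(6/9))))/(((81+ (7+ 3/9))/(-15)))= -189/53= -3.57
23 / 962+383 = 368469 / 962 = 383.02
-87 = -87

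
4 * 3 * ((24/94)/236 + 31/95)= 1034976/263435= 3.93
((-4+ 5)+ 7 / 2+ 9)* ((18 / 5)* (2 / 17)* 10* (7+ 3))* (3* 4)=116640 / 17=6861.18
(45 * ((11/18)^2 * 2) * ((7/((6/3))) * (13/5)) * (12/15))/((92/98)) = 539539/2070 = 260.65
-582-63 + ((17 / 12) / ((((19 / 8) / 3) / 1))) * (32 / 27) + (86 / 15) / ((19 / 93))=-1577003 / 2565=-614.82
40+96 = 136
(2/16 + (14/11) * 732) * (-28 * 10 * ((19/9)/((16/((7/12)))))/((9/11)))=-381686725/15552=-24542.61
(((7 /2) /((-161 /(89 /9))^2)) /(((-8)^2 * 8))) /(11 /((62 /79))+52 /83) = 20380733 /11571714556416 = 0.00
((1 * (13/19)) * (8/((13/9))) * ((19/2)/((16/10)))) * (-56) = -1260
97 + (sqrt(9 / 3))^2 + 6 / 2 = 103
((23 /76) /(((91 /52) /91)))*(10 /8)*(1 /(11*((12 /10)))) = 7475 /5016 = 1.49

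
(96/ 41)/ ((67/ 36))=3456/ 2747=1.26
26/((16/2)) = 13/4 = 3.25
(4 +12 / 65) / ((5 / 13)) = 272 / 25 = 10.88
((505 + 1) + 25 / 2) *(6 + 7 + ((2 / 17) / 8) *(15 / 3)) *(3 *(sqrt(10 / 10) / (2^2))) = 162687 / 32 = 5083.97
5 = 5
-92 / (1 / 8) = -736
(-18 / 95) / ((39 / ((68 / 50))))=-204 / 30875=-0.01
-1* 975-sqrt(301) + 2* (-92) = -1159-sqrt(301) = -1176.35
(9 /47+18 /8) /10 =459 /1880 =0.24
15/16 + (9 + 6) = 15.94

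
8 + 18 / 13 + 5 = 187 / 13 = 14.38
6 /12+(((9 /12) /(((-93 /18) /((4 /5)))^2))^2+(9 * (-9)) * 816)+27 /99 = -839304538703647 /12698413750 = -66095.23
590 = 590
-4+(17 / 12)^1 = -31 / 12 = -2.58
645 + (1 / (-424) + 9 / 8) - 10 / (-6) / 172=17670427 / 27348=646.13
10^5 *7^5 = 1680700000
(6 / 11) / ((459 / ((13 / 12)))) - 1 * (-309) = 3120295 / 10098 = 309.00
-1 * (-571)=571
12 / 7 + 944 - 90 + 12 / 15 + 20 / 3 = 90634 / 105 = 863.18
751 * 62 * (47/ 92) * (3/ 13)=3282621/ 598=5489.33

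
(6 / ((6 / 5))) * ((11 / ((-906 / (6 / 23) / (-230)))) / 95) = 110 / 2869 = 0.04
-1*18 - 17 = -35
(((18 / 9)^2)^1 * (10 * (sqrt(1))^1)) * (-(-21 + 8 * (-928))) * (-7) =-2084600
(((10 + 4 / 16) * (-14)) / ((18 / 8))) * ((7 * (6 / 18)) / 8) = -2009 / 108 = -18.60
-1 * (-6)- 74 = -68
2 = 2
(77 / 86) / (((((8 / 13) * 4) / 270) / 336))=2837835 / 86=32998.08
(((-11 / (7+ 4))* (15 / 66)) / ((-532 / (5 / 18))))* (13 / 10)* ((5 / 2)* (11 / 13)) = 25 / 76608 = 0.00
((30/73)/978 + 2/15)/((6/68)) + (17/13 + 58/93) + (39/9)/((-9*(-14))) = 31554247787/9063111330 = 3.48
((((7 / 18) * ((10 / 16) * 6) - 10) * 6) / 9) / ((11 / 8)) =-410 / 99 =-4.14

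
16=16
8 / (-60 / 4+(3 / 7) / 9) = -0.54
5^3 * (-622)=-77750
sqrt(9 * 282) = 3 * sqrt(282) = 50.38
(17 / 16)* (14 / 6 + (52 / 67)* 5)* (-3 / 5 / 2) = -21233 / 10720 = -1.98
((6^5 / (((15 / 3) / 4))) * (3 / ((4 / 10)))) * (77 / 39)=1197504 / 13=92115.69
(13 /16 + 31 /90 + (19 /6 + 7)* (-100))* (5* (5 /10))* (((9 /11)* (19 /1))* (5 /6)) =-69460865 /2112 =-32888.67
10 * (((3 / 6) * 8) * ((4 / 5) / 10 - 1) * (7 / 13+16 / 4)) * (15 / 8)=-313.15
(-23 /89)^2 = 529 /7921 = 0.07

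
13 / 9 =1.44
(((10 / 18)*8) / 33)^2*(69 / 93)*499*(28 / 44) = 4.27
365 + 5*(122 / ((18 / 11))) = 6640 / 9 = 737.78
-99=-99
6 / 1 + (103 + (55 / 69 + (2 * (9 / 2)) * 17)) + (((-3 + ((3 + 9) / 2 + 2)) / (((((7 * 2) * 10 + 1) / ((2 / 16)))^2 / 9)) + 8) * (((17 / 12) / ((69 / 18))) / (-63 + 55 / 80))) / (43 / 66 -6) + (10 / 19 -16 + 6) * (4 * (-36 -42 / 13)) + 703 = 129978345997925993 / 52999480771068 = 2452.45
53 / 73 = 0.73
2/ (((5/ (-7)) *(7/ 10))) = -4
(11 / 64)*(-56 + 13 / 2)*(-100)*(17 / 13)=462825 / 416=1112.56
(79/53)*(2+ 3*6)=1580/53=29.81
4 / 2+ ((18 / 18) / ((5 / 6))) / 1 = 16 / 5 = 3.20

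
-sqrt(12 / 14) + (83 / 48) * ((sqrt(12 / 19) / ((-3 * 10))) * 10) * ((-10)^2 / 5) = -415 * sqrt(57) / 342 - sqrt(42) / 7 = -10.09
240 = 240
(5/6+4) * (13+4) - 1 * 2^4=397/6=66.17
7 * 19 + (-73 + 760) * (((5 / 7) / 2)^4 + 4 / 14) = 13079215 / 38416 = 340.46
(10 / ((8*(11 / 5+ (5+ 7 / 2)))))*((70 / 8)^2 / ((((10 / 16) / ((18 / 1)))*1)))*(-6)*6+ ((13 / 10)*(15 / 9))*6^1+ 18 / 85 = -84221089 / 9095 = -9260.15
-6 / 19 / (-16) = 3 / 152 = 0.02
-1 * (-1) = 1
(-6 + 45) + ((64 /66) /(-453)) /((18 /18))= 582979 /14949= 39.00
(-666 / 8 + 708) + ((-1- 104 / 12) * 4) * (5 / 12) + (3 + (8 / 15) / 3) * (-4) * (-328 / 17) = 2612899 / 3060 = 853.89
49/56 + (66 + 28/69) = 37139/552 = 67.28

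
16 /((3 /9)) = 48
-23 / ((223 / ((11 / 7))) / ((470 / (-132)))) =5405 / 9366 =0.58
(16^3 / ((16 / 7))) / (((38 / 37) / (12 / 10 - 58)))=-9415168 / 95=-99107.03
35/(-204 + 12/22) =-385/2238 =-0.17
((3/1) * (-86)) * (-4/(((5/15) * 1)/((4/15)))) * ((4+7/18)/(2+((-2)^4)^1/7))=190232/225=845.48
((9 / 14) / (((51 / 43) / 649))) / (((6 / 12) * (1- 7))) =-27907 / 238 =-117.26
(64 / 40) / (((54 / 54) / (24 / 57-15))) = -2216 / 95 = -23.33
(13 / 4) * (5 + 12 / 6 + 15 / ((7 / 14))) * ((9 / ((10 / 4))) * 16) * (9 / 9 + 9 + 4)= 484848 / 5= 96969.60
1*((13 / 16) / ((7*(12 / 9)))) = 39 / 448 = 0.09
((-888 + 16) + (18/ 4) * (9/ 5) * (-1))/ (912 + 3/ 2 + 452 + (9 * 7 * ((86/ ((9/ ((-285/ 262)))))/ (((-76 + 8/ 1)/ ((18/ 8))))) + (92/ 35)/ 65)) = -71343370280/ 112450979419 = -0.63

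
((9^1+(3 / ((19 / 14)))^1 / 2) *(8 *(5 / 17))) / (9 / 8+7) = 12288 / 4199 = 2.93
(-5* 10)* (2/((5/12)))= -240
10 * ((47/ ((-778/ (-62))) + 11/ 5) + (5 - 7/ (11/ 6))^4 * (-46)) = -4772088292/ 5695349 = -837.89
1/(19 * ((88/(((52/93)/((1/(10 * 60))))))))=0.20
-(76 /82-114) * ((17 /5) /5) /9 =78812 /9225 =8.54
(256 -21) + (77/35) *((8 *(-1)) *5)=147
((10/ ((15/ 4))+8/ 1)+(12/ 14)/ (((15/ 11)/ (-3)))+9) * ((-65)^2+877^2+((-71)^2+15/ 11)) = 13840628.68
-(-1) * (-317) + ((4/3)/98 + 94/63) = -139133/441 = -315.49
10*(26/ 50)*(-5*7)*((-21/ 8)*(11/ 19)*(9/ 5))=189189/ 380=497.87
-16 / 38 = -0.42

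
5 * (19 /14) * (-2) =-95 /7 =-13.57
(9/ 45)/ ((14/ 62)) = 31/ 35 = 0.89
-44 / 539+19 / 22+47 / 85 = 122321 / 91630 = 1.33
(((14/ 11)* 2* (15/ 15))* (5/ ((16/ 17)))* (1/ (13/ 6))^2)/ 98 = 0.03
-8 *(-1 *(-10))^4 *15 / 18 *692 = -138400000 / 3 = -46133333.33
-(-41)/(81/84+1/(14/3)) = 1148/33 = 34.79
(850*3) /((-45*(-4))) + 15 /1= 175 /6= 29.17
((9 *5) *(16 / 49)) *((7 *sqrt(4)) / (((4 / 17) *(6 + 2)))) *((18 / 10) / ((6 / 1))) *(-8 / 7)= -1836 / 49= -37.47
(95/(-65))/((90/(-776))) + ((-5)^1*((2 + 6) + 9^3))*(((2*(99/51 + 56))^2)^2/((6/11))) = -59525040243535908188/48859785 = -1218282893458.00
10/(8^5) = 5/16384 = 0.00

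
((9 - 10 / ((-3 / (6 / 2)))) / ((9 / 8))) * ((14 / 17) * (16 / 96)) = 1064 / 459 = 2.32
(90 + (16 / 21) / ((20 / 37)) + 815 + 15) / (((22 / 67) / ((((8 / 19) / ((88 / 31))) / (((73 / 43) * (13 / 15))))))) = 227385806 / 803803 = 282.89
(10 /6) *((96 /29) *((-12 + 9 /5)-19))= -4672 /29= -161.10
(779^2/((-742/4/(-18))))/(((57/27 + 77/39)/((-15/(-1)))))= 19170107190/88669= 216198.53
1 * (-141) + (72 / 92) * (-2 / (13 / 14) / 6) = -42243 / 299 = -141.28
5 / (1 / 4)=20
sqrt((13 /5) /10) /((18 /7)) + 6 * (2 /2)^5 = 7 * sqrt(26) /180 + 6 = 6.20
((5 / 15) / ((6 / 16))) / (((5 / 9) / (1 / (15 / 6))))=16 / 25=0.64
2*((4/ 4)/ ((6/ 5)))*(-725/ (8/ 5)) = -18125/ 24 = -755.21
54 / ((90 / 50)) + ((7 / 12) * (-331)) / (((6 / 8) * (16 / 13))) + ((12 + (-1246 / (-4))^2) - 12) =13946843 / 144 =96853.08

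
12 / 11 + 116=1288 / 11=117.09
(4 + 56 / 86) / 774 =100 / 16641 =0.01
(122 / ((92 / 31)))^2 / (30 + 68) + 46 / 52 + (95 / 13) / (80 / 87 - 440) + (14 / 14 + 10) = 37474172591 / 1287236860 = 29.11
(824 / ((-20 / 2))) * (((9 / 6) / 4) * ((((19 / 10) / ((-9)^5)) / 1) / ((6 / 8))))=1957 / 1476225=0.00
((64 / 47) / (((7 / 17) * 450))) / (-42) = -272 / 1554525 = -0.00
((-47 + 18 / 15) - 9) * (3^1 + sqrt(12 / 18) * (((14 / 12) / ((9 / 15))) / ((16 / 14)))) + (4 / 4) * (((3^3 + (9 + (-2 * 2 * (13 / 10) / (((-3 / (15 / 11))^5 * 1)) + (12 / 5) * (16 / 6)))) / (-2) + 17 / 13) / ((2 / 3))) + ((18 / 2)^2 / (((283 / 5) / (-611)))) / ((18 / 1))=-1439150459733 / 5925066290 - 6713 * sqrt(6) / 216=-319.02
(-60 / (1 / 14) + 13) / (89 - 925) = 827 / 836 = 0.99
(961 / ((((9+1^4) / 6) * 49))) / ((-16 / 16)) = -2883 / 245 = -11.77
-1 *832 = -832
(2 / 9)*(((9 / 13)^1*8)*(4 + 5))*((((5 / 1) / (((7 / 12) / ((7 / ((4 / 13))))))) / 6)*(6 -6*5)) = -8640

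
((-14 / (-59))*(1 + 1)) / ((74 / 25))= 350 / 2183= 0.16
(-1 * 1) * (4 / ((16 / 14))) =-7 / 2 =-3.50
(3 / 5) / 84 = 1 / 140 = 0.01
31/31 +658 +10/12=3959/6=659.83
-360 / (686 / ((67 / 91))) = -0.39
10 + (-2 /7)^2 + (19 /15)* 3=3401 /245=13.88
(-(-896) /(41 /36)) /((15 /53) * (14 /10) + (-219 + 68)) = -854784 /163631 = -5.22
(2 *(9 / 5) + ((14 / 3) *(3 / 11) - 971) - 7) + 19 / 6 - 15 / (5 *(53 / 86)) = -974.83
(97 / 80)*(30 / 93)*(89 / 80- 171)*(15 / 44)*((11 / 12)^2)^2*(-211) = 370240273007 / 109707264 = 3374.80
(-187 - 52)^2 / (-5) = -57121 / 5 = -11424.20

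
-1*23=-23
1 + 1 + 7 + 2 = 11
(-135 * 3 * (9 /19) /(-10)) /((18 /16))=324 /19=17.05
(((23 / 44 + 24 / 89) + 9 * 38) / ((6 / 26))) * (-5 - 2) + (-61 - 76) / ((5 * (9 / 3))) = -611317117 / 58740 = -10407.17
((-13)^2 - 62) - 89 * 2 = -71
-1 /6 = -0.17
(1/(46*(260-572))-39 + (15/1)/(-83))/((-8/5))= 233363935/9529728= 24.49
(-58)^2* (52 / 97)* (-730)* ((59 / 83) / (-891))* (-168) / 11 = -421912341760 / 26302617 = -16040.70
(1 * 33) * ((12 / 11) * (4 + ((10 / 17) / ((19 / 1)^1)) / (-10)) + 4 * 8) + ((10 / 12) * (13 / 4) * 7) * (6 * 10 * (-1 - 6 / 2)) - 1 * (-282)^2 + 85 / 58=-1552536149 / 18734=-82872.65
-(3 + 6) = -9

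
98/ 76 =49/ 38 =1.29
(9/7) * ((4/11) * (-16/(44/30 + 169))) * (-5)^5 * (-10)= -270000000/196889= -1371.33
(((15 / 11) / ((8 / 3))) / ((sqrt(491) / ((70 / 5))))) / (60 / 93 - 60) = -1953 * sqrt(491) / 7950272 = -0.01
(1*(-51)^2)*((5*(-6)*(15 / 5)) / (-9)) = 26010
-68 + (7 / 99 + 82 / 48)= -52447 / 792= -66.22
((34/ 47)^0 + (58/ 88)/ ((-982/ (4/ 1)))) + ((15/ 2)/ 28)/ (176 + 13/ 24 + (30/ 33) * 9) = 3682915227/ 3687467938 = 1.00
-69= -69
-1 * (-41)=41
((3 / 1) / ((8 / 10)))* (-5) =-75 / 4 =-18.75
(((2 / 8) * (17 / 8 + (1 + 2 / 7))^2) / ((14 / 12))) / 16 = 109443 / 702464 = 0.16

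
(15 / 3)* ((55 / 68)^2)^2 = 45753125 / 21381376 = 2.14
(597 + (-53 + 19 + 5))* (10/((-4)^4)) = 355/16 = 22.19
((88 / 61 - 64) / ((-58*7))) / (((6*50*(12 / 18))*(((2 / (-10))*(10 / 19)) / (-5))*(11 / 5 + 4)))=9063 / 1535492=0.01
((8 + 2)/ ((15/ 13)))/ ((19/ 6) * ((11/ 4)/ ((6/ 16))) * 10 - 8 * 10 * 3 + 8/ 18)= -13/ 11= -1.18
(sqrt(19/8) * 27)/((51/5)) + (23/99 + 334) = 45 * sqrt(38)/68 + 33089/99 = 338.31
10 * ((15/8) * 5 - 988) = -39145/4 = -9786.25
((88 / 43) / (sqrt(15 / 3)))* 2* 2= 352* sqrt(5) / 215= 3.66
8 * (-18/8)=-18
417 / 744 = 139 / 248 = 0.56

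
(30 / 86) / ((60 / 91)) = 91 / 172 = 0.53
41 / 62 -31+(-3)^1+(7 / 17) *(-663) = -18993 / 62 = -306.34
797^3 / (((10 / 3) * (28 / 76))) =28856909661 / 70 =412241566.59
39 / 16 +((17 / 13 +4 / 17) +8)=42363 / 3536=11.98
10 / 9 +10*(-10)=-890 / 9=-98.89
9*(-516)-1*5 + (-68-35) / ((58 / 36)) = -136675 / 29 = -4712.93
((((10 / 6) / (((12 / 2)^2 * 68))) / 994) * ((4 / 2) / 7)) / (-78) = -5 / 1992882528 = -0.00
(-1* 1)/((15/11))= -11/15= -0.73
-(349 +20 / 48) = -4193 / 12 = -349.42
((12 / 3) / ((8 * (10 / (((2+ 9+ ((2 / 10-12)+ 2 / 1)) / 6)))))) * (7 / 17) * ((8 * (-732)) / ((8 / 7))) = -8967 / 425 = -21.10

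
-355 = -355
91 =91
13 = 13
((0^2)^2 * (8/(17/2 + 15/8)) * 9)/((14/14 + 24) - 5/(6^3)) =0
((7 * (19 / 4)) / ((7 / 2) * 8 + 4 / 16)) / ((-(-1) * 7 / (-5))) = -95 / 113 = -0.84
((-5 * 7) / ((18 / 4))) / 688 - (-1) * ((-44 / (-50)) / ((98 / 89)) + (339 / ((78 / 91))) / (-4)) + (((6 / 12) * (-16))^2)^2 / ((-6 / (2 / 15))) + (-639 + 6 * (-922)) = -1005056279 / 158025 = -6360.11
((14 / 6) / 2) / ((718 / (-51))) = -119 / 1436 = -0.08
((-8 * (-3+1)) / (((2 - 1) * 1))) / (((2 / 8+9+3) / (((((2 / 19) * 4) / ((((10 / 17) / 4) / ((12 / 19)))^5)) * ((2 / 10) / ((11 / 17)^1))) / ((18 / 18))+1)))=98923078436180672 / 396214529046875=249.67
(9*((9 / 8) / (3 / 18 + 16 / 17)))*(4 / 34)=243 / 226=1.08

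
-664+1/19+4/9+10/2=-112604/171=-658.50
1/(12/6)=1/2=0.50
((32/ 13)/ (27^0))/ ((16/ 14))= 28/ 13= 2.15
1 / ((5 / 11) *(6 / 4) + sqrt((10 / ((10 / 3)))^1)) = 0.41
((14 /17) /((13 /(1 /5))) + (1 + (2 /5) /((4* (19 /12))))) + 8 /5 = 56179 /20995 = 2.68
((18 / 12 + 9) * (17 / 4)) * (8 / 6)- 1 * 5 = 109 / 2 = 54.50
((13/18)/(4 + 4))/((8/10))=65/576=0.11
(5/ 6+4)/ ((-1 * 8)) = -29/ 48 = -0.60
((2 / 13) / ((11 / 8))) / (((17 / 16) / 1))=256 / 2431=0.11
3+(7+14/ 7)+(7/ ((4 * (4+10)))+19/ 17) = 1801/ 136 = 13.24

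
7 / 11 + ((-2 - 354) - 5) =-3964 / 11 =-360.36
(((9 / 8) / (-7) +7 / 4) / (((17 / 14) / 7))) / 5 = 623 / 340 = 1.83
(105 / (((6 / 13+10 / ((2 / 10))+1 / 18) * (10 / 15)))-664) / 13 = -7812289 / 153673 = -50.84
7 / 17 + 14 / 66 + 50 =28400 / 561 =50.62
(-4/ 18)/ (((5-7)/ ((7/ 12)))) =7/ 108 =0.06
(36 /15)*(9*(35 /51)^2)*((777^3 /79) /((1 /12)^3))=2383165070818560 /22831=104382859744.14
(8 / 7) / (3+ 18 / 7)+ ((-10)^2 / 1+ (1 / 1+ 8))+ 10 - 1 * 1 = 4610 / 39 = 118.21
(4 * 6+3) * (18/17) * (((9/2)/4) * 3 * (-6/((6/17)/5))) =-8201.25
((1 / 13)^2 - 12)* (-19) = 38513 / 169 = 227.89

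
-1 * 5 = -5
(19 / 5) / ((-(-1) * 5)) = 19 / 25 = 0.76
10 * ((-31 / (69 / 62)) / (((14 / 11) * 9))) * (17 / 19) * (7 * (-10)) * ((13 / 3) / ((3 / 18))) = 467238200 / 11799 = 39599.81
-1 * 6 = -6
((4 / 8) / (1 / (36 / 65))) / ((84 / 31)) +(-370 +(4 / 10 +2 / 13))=-336103 / 910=-369.34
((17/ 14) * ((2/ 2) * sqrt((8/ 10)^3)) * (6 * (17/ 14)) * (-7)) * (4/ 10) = -6936 * sqrt(5)/ 875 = -17.72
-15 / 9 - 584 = -1757 / 3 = -585.67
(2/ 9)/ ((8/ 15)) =5/ 12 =0.42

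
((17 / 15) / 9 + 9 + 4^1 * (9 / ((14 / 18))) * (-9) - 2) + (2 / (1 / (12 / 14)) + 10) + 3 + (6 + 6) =-361681 / 945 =-382.73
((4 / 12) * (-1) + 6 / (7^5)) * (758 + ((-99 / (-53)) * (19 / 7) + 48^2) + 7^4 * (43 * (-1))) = 623967718030 / 18706191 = 33356.21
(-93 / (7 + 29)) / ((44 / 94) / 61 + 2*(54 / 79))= -7021283 / 3736488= -1.88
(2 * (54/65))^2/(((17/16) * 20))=0.13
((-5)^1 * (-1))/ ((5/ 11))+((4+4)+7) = 26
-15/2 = -7.50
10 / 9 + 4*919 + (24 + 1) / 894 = 9862087 / 2682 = 3677.14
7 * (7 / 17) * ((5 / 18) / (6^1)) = 245 / 1836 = 0.13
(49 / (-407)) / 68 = -49 / 27676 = -0.00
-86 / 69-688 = -47558 / 69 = -689.25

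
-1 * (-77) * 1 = 77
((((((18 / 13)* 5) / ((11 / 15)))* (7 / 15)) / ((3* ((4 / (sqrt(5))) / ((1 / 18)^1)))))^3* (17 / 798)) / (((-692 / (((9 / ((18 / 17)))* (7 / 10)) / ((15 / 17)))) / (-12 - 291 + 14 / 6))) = 1727287975* sqrt(5) / 652292847258624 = 0.00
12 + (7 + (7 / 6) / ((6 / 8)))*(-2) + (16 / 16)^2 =-37 / 9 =-4.11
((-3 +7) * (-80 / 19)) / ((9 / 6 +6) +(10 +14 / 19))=-0.92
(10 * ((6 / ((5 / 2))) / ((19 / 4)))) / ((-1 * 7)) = -96 / 133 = -0.72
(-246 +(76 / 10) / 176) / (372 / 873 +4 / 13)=-409400043 / 1221440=-335.18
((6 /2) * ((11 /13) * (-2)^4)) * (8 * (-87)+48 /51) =-6238848 /221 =-28230.08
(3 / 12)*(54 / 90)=3 / 20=0.15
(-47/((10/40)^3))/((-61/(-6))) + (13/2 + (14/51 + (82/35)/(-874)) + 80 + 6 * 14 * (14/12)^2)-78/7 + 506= 5439298499/13595070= 400.09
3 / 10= 0.30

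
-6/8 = -3/4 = -0.75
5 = 5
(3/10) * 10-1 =2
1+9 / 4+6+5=57 / 4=14.25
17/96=0.18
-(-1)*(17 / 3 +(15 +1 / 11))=685 / 33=20.76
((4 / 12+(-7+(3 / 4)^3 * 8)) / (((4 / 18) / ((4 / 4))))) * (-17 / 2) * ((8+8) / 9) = 1343 / 6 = 223.83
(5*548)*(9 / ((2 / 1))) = 12330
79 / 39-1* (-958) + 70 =40171 / 39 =1030.03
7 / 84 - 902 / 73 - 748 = -665999 / 876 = -760.27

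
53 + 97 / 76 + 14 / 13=54689 / 988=55.35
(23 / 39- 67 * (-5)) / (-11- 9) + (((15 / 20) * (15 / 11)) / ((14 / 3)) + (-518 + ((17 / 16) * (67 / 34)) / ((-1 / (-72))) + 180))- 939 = -137274377 / 120120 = -1142.81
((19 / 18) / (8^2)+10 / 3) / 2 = 3859 / 2304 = 1.67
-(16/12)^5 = -1024/243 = -4.21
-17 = -17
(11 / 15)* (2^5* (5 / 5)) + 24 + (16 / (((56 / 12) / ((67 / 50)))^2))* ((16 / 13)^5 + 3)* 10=169606764266 / 1364501775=124.30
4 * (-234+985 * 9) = 34524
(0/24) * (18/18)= 0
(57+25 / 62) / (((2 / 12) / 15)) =160155 / 31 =5166.29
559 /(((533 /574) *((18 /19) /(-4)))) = -22876 /9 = -2541.78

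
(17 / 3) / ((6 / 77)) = 1309 / 18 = 72.72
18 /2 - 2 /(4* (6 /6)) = 8.50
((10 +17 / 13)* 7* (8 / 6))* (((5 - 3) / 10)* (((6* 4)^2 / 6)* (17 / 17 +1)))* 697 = 183606528 / 65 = 2824715.82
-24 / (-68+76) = -3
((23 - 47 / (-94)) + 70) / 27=187 / 54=3.46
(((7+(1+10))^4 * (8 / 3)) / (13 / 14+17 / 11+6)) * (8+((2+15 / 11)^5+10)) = 6291718675200 / 424589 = 14818374.18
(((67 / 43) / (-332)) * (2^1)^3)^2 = 17956 / 12737761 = 0.00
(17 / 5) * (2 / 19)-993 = -94301 / 95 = -992.64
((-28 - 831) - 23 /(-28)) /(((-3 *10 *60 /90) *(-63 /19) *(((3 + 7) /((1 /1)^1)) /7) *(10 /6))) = -456551 /84000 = -5.44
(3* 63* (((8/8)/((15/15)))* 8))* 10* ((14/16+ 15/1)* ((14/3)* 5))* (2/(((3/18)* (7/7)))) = 67208400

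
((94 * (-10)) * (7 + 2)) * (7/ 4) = -14805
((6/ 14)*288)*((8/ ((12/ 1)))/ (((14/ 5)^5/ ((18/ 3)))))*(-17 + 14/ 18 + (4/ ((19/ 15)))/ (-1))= -124275000/ 2235331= -55.60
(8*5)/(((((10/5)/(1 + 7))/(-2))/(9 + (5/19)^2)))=-1047680/361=-2902.16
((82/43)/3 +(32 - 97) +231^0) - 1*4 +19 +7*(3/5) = -28486/645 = -44.16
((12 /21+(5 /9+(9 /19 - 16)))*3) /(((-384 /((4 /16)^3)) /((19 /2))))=4309 /258048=0.02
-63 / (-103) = 63 / 103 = 0.61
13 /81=0.16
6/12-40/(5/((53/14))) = -417/14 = -29.79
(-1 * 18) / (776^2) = -9 / 301088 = -0.00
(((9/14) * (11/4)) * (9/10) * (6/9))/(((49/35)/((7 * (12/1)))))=891/14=63.64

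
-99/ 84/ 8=-33/ 224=-0.15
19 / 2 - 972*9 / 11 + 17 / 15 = -258931 / 330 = -784.64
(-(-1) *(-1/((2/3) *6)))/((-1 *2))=1/8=0.12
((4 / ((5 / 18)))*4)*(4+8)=3456 / 5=691.20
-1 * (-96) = 96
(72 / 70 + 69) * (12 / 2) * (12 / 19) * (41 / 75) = 126936 / 875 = 145.07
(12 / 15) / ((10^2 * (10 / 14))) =0.01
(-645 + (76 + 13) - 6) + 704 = 142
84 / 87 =28 / 29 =0.97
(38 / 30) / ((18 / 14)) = 133 / 135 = 0.99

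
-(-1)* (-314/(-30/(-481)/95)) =-1434823/3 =-478274.33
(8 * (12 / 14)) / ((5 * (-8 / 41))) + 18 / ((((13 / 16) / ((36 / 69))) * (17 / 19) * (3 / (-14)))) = -67.31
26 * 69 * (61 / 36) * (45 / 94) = 273585 / 188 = 1455.24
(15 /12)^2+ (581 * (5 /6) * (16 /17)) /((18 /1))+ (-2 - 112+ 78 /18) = -607997 /7344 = -82.79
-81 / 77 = -1.05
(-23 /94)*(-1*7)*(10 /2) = 805 /94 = 8.56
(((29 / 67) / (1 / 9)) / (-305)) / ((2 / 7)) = -1827 / 40870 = -0.04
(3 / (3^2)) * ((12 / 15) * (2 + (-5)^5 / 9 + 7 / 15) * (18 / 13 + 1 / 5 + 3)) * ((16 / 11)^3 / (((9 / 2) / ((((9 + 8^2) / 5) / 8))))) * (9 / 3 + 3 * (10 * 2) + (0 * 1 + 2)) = -1382365413376 / 40429125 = -34192.32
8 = 8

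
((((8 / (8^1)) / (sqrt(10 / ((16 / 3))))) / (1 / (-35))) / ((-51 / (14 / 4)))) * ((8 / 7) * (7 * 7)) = 2744 * sqrt(30) / 153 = 98.23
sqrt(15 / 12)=sqrt(5) / 2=1.12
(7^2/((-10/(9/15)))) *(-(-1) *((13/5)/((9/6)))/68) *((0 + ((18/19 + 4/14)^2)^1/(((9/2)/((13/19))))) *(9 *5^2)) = -2272712/583015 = -3.90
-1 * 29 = -29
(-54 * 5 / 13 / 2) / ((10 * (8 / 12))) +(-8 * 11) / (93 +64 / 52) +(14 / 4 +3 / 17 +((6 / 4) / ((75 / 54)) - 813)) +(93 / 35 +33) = -839331919 / 1082900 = -775.08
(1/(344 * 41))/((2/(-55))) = -55/28208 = -0.00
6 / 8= 3 / 4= 0.75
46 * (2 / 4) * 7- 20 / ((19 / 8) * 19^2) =160.98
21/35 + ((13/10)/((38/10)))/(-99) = 11221/18810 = 0.60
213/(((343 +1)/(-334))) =-35571/172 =-206.81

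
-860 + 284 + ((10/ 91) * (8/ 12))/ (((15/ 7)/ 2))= -575.93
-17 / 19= -0.89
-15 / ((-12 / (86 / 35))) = 43 / 14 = 3.07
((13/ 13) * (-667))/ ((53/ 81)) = -54027/ 53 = -1019.38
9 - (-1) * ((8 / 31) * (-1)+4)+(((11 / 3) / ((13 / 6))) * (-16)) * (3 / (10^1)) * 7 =-88901 / 2015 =-44.12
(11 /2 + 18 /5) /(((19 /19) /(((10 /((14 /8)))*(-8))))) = -416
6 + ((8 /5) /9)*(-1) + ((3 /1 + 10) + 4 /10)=173 /9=19.22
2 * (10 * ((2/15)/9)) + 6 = 170/27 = 6.30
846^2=715716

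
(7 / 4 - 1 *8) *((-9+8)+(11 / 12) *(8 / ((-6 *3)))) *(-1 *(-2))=475 / 27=17.59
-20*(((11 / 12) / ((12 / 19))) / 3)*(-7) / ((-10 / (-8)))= 1463 / 27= 54.19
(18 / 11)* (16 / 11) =288 / 121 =2.38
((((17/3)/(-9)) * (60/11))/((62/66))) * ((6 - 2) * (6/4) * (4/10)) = -272/31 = -8.77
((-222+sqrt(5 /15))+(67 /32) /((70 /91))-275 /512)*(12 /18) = -562727 /3840+2*sqrt(3) /9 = -146.16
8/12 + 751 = 2255/3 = 751.67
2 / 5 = 0.40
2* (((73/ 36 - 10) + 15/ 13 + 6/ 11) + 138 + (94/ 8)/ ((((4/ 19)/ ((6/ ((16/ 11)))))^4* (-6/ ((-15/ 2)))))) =46745843233883069/ 10796138496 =4329866.95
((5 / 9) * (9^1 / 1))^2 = 25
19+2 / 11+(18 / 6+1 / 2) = 22.68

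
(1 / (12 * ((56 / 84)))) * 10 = 5 / 4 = 1.25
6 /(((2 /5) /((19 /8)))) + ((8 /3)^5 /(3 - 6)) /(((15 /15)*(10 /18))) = -146719 /3240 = -45.28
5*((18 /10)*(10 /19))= 90 /19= 4.74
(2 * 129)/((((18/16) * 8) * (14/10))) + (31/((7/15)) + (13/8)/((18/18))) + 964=176825/168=1052.53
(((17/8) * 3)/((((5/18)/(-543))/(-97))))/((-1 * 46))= -24175989/920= -26278.25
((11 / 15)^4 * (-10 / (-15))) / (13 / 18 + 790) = 0.00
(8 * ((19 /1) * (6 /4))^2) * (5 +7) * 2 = 155952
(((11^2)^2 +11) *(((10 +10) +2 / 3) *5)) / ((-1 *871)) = -1514040 / 871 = -1738.28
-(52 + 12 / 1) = -64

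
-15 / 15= -1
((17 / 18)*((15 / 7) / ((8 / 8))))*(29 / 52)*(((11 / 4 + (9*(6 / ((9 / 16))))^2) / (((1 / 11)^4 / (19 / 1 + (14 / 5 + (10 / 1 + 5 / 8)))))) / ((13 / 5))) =1726075027496875 / 908544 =1899825465.25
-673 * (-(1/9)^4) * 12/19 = 0.06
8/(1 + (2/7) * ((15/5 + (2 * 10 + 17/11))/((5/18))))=0.30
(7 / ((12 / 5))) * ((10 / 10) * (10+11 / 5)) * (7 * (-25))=-74725 / 12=-6227.08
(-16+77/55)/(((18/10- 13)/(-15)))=-19.55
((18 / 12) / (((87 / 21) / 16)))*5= 840 / 29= 28.97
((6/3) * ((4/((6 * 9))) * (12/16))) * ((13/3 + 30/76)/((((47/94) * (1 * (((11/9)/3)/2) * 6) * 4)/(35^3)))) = 2100875/228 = 9214.36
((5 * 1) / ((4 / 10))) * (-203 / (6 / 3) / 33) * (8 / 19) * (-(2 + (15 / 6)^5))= 5394725 / 3344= 1613.26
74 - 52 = 22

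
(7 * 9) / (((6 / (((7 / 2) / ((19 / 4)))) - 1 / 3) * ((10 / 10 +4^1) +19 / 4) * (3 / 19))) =2793 / 533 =5.24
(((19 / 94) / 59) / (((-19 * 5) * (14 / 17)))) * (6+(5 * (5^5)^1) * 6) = -398463 / 97055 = -4.11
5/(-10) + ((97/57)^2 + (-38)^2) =1446.40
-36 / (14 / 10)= -180 / 7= -25.71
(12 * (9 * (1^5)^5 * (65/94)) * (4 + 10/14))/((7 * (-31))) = -115830/71393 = -1.62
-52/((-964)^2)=-13/232324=-0.00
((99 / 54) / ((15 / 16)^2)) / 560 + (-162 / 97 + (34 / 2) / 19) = -33597941 / 43540875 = -0.77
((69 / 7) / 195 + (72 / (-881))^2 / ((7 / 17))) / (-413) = -23580023 / 145852294315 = -0.00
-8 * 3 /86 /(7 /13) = -156 /301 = -0.52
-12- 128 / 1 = -140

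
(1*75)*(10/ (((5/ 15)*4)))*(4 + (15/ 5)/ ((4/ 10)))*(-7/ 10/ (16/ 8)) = -36225/ 16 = -2264.06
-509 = -509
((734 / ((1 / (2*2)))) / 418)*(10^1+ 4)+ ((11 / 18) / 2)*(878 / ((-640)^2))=151526794861 / 1540915200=98.34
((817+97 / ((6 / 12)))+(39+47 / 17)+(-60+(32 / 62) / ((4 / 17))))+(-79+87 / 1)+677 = 1679.96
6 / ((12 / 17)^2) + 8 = 481 / 24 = 20.04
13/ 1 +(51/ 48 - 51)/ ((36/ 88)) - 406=-37085/ 72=-515.07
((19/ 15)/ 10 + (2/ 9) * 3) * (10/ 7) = 17/ 15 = 1.13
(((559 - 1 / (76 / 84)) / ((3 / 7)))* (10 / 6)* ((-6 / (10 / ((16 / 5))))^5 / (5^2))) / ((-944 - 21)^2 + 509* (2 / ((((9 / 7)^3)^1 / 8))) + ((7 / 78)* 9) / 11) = -17519476928937984 / 7234611837595703125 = -0.00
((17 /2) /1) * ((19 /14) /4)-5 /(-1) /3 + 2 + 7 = 13.55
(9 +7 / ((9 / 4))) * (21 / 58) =763 / 174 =4.39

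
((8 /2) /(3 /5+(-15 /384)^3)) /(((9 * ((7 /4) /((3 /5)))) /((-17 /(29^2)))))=-570425344 /111102366291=-0.01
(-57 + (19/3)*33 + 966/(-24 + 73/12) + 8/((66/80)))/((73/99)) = 2294112/15695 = 146.17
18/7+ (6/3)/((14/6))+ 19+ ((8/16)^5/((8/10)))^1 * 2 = 10083/448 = 22.51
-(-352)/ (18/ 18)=352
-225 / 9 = -25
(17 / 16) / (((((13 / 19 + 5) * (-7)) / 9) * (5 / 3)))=-323 / 2240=-0.14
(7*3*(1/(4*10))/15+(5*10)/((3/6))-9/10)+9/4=20277/200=101.38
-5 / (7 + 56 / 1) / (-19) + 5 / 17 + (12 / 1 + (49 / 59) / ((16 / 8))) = 30527545 / 2401182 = 12.71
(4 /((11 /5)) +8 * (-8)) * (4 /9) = -304 /11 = -27.64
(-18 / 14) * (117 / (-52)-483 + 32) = 2331 / 4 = 582.75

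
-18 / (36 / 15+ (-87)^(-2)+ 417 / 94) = -64033740 / 24319667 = -2.63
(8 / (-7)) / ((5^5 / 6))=-48 / 21875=-0.00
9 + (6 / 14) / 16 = 1011 / 112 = 9.03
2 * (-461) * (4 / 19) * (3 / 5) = -11064 / 95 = -116.46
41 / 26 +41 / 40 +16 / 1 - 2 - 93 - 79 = -80807 / 520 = -155.40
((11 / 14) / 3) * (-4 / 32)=-11 / 336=-0.03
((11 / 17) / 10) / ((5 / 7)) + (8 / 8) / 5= 247 / 850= 0.29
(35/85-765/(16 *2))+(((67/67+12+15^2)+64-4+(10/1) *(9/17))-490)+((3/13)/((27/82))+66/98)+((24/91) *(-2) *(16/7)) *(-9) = -617435489/3118752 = -197.98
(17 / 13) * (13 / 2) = 17 / 2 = 8.50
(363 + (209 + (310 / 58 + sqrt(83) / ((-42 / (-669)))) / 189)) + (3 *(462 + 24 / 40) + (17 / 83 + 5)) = 1965.80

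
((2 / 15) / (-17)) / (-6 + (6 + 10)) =-1 / 1275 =-0.00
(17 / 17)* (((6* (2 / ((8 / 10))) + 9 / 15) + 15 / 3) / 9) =103 / 45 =2.29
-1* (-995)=995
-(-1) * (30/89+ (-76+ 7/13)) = -86919/1157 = -75.12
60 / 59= 1.02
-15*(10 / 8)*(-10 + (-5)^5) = 58781.25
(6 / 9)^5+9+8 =4163 / 243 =17.13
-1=-1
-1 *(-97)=97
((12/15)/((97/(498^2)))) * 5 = 992016/97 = 10226.97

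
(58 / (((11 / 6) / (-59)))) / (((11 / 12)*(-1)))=246384 / 121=2036.23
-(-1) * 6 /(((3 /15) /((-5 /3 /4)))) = -25 /2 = -12.50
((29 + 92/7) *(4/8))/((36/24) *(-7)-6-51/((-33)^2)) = -1.27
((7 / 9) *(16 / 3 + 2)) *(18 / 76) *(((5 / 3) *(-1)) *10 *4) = -15400 / 171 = -90.06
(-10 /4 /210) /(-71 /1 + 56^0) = 0.00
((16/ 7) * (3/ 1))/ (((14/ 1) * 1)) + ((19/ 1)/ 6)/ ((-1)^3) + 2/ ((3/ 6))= 389/ 294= 1.32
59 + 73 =132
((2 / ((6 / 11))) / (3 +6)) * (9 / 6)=11 / 18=0.61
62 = 62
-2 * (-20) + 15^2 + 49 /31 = 8264 /31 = 266.58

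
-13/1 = -13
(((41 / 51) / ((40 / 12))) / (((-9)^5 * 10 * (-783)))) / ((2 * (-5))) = -41 / 786001239000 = -0.00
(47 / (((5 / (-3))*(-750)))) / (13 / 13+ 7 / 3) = 141 / 12500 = 0.01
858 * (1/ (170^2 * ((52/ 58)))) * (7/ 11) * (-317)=-6.68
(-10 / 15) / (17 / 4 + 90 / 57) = -152 / 1329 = -0.11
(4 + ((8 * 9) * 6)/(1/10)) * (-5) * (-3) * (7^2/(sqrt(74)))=1589070 * sqrt(74)/37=369451.27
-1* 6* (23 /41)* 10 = -1380 /41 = -33.66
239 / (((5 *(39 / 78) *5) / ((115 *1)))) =10994 / 5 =2198.80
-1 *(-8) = 8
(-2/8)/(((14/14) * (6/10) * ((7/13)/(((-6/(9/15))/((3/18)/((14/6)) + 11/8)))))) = 1300/243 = 5.35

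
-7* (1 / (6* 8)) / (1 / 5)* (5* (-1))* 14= 1225 / 24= 51.04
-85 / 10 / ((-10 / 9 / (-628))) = -24021 / 5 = -4804.20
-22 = -22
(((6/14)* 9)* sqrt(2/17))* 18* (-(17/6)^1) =-81* sqrt(34)/7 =-67.47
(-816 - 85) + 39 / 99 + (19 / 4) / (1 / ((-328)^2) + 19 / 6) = -30324764344 / 33727683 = -899.11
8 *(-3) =-24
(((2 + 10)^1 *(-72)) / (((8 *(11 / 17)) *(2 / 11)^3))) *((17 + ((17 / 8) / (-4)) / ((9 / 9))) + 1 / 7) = -206660619 / 448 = -461296.02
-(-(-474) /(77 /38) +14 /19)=-343306 /1463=-234.66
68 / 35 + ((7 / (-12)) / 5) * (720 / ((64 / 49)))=-34927 / 560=-62.37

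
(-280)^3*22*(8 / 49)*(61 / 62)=-2404864000 / 31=-77576258.06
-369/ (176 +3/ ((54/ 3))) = -2214/ 1057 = -2.09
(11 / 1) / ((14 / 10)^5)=34375 / 16807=2.05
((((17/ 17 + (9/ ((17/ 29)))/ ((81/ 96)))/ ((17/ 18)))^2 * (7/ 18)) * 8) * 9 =966108528/ 83521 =11567.25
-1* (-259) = 259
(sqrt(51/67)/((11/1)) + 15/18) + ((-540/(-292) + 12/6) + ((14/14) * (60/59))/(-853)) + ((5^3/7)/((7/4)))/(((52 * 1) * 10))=sqrt(3417)/737 + 33005185607/7020767481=4.78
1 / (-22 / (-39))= 1.77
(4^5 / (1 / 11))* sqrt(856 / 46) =22528* sqrt(2461) / 23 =48590.42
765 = 765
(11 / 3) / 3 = 11 / 9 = 1.22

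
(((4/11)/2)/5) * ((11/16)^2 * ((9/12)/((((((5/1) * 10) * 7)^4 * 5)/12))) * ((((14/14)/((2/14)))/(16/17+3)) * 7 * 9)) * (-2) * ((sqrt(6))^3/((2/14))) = -45441 * sqrt(6)/2345000000000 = -0.00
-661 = -661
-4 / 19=-0.21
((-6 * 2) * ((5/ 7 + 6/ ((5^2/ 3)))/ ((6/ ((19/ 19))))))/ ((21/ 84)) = -2008/ 175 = -11.47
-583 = -583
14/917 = 2/131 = 0.02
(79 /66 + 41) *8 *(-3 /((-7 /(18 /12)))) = 16710 /77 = 217.01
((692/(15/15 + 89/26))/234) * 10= 1384/207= 6.69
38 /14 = 19 /7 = 2.71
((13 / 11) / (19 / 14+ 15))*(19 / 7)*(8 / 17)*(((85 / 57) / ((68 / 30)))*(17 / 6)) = 1300 / 7557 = 0.17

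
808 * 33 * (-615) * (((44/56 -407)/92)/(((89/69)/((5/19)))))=174857762475/11837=14772135.04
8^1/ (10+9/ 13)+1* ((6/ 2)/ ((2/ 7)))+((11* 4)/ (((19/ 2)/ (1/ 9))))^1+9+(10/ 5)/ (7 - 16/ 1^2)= 20.54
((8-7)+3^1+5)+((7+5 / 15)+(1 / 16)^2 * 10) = 6287 / 384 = 16.37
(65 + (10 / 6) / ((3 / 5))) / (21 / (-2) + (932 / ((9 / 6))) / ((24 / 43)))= 1220 / 19849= 0.06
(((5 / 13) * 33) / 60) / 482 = 11 / 25064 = 0.00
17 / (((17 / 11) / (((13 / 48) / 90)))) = 143 / 4320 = 0.03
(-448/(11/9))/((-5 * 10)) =2016/275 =7.33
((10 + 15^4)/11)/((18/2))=50635/99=511.46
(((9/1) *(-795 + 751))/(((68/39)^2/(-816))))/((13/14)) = 1945944/17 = 114467.29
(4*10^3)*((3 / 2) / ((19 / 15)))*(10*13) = 11700000 / 19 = 615789.47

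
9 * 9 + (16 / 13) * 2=1085 / 13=83.46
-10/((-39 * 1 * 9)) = 10/351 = 0.03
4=4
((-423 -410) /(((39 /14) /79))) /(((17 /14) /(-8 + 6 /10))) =28072492 /195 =143961.50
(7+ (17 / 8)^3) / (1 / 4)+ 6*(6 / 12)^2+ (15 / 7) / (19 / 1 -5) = 68.04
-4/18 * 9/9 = -2/9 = -0.22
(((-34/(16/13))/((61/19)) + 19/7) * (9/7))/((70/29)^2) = -1.30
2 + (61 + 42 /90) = 952 /15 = 63.47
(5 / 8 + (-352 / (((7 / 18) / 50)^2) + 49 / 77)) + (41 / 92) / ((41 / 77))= -577082671897 / 99176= -5818773.41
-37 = -37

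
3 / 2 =1.50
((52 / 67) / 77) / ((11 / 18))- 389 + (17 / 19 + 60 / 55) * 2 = -415132105 / 1078231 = -385.01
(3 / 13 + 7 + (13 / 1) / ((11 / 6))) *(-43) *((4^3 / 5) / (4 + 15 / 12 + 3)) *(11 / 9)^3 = -247988224 / 142155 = -1744.49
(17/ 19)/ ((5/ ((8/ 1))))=136/ 95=1.43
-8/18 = -4/9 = -0.44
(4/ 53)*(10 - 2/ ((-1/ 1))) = 48/ 53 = 0.91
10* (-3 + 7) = 40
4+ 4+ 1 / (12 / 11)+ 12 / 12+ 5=14.92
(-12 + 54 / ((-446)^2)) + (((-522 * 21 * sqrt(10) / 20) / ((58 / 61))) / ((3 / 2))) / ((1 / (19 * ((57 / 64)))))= -4161969 * sqrt(10) / 640 - 1193469 / 99458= -20576.53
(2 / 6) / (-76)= -0.00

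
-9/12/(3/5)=-5/4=-1.25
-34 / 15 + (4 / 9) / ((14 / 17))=-544 / 315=-1.73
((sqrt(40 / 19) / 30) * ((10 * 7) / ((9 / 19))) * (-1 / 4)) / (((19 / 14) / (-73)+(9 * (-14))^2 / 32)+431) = -14308 * sqrt(190) / 102330297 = -0.00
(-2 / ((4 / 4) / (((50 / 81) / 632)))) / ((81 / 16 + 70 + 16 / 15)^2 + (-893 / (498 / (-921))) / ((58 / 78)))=-192560000 / 790243699925457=-0.00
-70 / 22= -35 / 11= -3.18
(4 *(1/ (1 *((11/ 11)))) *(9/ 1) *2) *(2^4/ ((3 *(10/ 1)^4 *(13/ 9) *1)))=216/ 8125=0.03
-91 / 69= -1.32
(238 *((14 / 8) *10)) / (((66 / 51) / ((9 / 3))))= 212415 / 22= 9655.23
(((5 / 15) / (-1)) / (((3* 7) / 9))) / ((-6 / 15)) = 5 / 14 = 0.36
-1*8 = -8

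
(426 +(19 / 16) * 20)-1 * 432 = 71 / 4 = 17.75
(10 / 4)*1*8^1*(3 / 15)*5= 20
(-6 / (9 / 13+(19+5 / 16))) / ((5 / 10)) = -832 / 1387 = -0.60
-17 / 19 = -0.89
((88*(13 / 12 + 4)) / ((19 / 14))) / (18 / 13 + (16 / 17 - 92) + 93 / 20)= -83042960 / 21420999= -3.88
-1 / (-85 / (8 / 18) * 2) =0.00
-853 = -853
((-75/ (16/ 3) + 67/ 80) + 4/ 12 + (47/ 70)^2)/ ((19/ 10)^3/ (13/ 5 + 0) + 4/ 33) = -52303823/ 11600603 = -4.51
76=76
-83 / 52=-1.60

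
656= 656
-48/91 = -0.53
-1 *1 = -1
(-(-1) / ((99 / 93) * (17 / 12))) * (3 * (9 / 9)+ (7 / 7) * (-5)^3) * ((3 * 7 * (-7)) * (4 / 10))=4447632 / 935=4756.83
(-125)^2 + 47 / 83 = 1296922 / 83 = 15625.57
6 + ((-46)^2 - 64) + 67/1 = 2125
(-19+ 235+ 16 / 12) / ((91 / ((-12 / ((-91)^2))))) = -2608 / 753571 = -0.00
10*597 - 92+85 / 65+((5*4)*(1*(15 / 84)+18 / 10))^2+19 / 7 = 4744325 / 637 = 7447.92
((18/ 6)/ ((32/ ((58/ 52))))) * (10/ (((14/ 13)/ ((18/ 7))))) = 3915/ 1568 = 2.50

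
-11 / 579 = -0.02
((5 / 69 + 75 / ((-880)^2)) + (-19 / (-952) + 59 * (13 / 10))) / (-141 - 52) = -97658557181 / 245441898240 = -0.40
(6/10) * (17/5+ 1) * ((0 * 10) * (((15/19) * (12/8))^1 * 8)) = 0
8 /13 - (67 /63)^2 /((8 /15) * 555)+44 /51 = 1.47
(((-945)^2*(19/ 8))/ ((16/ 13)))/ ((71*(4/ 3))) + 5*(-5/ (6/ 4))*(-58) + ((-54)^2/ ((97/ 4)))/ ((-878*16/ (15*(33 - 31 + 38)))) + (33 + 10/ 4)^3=296765101474841/ 4643931648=63903.85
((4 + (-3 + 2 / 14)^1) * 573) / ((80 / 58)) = 16617 / 35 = 474.77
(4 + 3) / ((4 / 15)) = 105 / 4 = 26.25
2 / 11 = 0.18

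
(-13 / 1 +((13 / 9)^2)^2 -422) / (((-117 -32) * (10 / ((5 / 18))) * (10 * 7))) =1412737 / 1231762140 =0.00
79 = 79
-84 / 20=-4.20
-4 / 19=-0.21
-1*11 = -11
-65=-65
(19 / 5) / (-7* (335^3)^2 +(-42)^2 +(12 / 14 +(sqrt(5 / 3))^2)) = -399 / 1038857982721923890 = -0.00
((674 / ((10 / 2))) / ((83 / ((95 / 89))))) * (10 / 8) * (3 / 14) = 96045 / 206836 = 0.46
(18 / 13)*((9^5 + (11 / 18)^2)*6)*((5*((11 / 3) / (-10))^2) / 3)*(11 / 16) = 25464688007 / 336960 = 75571.84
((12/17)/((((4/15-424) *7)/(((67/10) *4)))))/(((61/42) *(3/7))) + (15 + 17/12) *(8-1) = 324586277/2824788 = 114.91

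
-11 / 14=-0.79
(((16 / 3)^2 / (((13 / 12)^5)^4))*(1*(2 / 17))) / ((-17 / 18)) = -0.71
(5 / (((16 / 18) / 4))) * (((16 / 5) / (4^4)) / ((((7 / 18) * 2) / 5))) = 405 / 224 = 1.81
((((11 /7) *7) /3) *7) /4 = 77 /12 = 6.42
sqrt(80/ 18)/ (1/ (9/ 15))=2 * sqrt(10)/ 5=1.26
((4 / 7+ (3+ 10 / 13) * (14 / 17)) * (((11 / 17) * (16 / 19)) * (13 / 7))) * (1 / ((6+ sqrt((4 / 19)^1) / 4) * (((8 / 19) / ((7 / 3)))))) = 19013984 / 5532905- 250184 * sqrt(19) / 16598715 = 3.37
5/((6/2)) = 5/3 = 1.67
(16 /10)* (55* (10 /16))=55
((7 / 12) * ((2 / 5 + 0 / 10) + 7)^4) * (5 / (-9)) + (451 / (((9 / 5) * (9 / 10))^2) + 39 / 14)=-18305415277 / 22963500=-797.15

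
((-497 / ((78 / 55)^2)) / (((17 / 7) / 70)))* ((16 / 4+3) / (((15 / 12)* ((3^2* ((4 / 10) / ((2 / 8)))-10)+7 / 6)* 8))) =-2578373875 / 2878746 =-895.66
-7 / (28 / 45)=-45 / 4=-11.25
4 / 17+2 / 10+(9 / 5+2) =72 / 17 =4.24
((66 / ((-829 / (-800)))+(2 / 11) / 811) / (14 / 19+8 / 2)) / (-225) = -4474789351 / 74879528625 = -0.06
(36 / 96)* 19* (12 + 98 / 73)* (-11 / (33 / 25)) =-231325 / 292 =-792.21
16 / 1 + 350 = 366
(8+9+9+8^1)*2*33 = 2244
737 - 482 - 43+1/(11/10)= 212.91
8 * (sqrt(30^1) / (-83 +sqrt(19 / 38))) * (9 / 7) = -11952 * sqrt(30) / 96439 - 144 * sqrt(15) / 96439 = -0.68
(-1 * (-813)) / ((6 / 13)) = 3523 / 2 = 1761.50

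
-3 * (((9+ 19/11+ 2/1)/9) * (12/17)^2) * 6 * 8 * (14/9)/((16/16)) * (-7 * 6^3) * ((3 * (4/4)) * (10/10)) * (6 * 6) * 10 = 819354009600/3179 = 257739543.76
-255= -255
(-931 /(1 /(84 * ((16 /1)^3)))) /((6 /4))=-213549056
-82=-82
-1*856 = -856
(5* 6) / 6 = 5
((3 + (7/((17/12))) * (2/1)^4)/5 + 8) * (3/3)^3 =415/17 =24.41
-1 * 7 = -7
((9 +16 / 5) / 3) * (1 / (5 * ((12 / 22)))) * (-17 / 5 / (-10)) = 11407 / 22500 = 0.51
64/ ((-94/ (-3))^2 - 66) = 288/ 4121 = 0.07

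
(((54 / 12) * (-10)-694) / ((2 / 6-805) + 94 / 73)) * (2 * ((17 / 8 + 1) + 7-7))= 809205 / 140752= 5.75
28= 28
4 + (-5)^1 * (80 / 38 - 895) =84901 / 19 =4468.47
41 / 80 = 0.51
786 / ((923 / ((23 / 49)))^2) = 415794 / 2045481529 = 0.00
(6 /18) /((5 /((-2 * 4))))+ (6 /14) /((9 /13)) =3 /35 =0.09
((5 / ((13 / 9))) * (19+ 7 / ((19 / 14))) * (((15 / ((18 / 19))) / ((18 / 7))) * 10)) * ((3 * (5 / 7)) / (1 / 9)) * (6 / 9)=860625 / 13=66201.92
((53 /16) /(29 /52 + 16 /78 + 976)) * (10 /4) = 39 /4600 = 0.01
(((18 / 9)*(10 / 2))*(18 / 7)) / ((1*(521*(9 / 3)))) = 60 / 3647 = 0.02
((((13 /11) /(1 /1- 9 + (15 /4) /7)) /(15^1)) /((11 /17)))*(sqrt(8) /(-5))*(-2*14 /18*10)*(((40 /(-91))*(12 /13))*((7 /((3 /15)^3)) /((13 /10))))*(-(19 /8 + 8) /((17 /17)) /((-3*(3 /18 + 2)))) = 22124480000*sqrt(2) /500039397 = 62.57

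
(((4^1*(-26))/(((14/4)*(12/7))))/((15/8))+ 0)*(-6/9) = 832/135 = 6.16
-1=-1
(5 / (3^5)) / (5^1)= 1 / 243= 0.00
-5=-5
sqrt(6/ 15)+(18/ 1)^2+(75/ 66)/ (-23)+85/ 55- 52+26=sqrt(10)/ 5+151545/ 506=300.13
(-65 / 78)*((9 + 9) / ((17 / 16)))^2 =-69120 / 289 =-239.17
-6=-6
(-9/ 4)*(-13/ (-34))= -117/ 136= -0.86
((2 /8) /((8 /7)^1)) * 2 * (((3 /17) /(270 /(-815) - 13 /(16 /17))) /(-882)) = 163 /26337318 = 0.00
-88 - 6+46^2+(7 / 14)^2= 8089 / 4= 2022.25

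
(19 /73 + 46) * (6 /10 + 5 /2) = 104687 /730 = 143.41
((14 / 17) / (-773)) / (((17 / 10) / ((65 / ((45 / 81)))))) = -0.07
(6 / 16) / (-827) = -3 / 6616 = -0.00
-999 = -999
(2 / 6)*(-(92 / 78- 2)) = 32 / 117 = 0.27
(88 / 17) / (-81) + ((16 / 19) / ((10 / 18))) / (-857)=-7362808 / 112108455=-0.07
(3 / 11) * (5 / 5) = 3 / 11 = 0.27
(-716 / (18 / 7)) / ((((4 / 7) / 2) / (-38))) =333298 / 9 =37033.11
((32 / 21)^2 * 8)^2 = 67108864 / 194481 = 345.07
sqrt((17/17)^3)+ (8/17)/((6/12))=33/17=1.94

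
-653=-653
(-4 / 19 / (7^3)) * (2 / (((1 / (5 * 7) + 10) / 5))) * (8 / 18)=-0.00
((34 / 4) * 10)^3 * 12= 7369500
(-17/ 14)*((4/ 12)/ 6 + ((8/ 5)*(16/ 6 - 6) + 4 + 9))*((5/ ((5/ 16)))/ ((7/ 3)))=-9452/ 147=-64.30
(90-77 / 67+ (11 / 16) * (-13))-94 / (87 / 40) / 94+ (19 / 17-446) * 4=-2695449995 / 1585488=-1700.08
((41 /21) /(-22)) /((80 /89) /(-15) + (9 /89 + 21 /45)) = -18245 /104412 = -0.17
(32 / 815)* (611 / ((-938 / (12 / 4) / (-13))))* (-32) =-12200448 / 382235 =-31.92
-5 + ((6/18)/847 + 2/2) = -10163/2541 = -4.00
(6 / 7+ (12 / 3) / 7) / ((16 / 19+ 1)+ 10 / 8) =152 / 329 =0.46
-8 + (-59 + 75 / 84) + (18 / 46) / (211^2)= -1895392281 / 28671524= -66.11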